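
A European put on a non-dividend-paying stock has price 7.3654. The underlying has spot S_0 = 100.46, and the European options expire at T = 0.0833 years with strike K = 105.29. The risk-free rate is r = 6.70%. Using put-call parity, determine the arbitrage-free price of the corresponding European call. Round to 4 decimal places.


Put-call parity: C - P = S_0 * exp(-qT) - K * exp(-rT).
S_0 * exp(-qT) = 100.4600 * 1.00000000 = 100.46000000
K * exp(-rT) = 105.2900 * 0.99443445 = 104.70400276
C = P + S*exp(-qT) - K*exp(-rT)
C = 7.3654 + 100.46000000 - 104.70400276 = 3.1214

Answer: Call price = 3.1214


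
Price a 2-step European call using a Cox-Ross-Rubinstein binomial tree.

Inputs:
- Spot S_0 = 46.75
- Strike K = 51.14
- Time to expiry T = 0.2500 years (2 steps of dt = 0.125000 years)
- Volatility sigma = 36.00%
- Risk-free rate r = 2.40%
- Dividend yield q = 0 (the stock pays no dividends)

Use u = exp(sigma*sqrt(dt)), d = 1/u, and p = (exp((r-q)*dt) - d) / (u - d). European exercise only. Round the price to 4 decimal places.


Answer: Price = V(0,0) = 2.0983

Derivation:
dt = T/N = 0.125000
u = exp(sigma*sqrt(dt)) = 1.135734; d = 1/u = 0.880488
p = (exp((r-q)*dt) - d) / (u - d) = 0.479994
Discount per step: exp(-r*dt) = 0.997004
Stock lattice S(k, i) with i counting down-moves:
  k=0: S(0,0) = 46.7500
  k=1: S(1,0) = 53.0956; S(1,1) = 41.1628
  k=2: S(2,0) = 60.3024; S(2,1) = 46.7500; S(2,2) = 36.2433
Terminal payoffs V(N, i) = max(S_T - K, 0):
  V(2,0) = 9.162448; V(2,1) = 0.000000; V(2,2) = 0.000000
Backward induction: V(k, i) = exp(-r*dt) * [p * V(k+1, i) + (1-p) * V(k+1, i+1)].
  V(1,0) = exp(-r*dt) * [p*9.162448 + (1-p)*0.000000] = 4.384747
  V(1,1) = exp(-r*dt) * [p*0.000000 + (1-p)*0.000000] = 0.000000
  V(0,0) = exp(-r*dt) * [p*4.384747 + (1-p)*0.000000] = 2.098348


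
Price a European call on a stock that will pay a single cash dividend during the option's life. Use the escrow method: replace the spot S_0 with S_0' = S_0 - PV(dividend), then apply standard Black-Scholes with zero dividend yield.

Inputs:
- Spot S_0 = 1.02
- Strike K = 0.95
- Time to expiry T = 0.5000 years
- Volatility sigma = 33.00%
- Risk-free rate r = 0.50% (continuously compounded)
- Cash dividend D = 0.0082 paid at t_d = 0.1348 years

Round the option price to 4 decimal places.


Answer: Price = 0.1266

Derivation:
PV(D) = D * exp(-r * t_d) = 0.0082 * 0.99932623 = 0.00819448
S_0' = S_0 - PV(D) = 1.0200 - 0.00819448 = 1.01180552
d1 = (ln(S_0'/K) + (r + sigma^2/2)*T) / (sigma*sqrt(T)) = 0.39749977
d2 = d1 - sigma*sqrt(T) = 0.16415453
exp(-rT) = 0.99750312
N(d1) = 0.65450052; N(d2) = 0.56519525
C = S_0' * N(d1) - K * exp(-rT) * N(d2) = 1.01180552 * 0.65450052 - 0.9500 * 0.99750312 * 0.56519525 = 0.1266


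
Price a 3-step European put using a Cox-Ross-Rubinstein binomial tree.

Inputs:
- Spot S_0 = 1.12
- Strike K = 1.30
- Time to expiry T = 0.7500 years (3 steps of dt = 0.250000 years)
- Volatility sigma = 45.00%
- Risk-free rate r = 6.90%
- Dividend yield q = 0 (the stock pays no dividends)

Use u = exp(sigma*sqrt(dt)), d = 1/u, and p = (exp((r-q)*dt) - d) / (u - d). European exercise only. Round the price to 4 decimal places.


Answer: Price = V(0,0) = 0.2455

Derivation:
dt = T/N = 0.250000
u = exp(sigma*sqrt(dt)) = 1.252323; d = 1/u = 0.798516
p = (exp((r-q)*dt) - d) / (u - d) = 0.482328
Discount per step: exp(-r*dt) = 0.982898
Stock lattice S(k, i) with i counting down-moves:
  k=0: S(0,0) = 1.1200
  k=1: S(1,0) = 1.4026; S(1,1) = 0.8943
  k=2: S(2,0) = 1.7565; S(2,1) = 1.1200; S(2,2) = 0.7141
  k=3: S(3,0) = 2.1997; S(3,1) = 1.4026; S(3,2) = 0.8943; S(3,3) = 0.5703
Terminal payoffs V(N, i) = max(K - S_T, 0):
  V(3,0) = 0.000000; V(3,1) = 0.000000; V(3,2) = 0.405662; V(3,3) = 0.729745
Backward induction: V(k, i) = exp(-r*dt) * [p * V(k+1, i) + (1-p) * V(k+1, i+1)].
  V(2,0) = exp(-r*dt) * [p*0.000000 + (1-p)*0.000000] = 0.000000
  V(2,1) = exp(-r*dt) * [p*0.000000 + (1-p)*0.405662] = 0.206408
  V(2,2) = exp(-r*dt) * [p*0.405662 + (1-p)*0.729745] = 0.563624
  V(1,0) = exp(-r*dt) * [p*0.000000 + (1-p)*0.206408] = 0.105025
  V(1,1) = exp(-r*dt) * [p*0.206408 + (1-p)*0.563624] = 0.384636
  V(0,0) = exp(-r*dt) * [p*0.105025 + (1-p)*0.384636] = 0.245500


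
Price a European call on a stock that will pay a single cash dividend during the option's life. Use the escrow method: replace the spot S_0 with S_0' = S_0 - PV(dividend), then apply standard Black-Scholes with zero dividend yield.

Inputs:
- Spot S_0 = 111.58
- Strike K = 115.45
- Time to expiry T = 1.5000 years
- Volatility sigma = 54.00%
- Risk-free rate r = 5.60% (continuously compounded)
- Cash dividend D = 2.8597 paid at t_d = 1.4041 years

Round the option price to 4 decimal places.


PV(D) = D * exp(-r * t_d) = 2.8597 * 0.92438225 = 2.64345593
S_0' = S_0 - PV(D) = 111.5800 - 2.64345593 = 108.93654407
d1 = (ln(S_0'/K) + (r + sigma^2/2)*T) / (sigma*sqrt(T)) = 0.36988507
d2 = d1 - sigma*sqrt(T) = -0.29147716
exp(-rT) = 0.91943126
N(d1) = 0.64426594; N(d2) = 0.38534320
C = S_0' * N(d1) - K * exp(-rT) * N(d2) = 108.93654407 * 0.64426594 - 115.4500 * 0.91943126 * 0.38534320 = 29.2806

Answer: Price = 29.2806


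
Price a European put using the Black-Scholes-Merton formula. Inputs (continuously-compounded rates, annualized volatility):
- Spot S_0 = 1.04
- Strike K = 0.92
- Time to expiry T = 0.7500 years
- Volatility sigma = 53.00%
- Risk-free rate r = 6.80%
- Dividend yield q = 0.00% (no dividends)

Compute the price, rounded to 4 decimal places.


Answer: Price = 0.1029

Derivation:
d1 = (ln(S/K) + (r - q + 0.5*sigma^2) * T) / (sigma * sqrt(T)) = 0.60772068
d2 = d1 - sigma * sqrt(T) = 0.14872722
exp(-rT) = 0.95027867; exp(-qT) = 1.00000000
P = K * exp(-rT) * N(-d2) - S_0 * exp(-qT) * N(-d1)
N(-d1) = 0.27168637; N(-d2) = 0.44088444
P = 0.9200 * 0.95027867 * 0.44088444 - 1.0400 * 1.00000000 * 0.27168637 = 0.1029


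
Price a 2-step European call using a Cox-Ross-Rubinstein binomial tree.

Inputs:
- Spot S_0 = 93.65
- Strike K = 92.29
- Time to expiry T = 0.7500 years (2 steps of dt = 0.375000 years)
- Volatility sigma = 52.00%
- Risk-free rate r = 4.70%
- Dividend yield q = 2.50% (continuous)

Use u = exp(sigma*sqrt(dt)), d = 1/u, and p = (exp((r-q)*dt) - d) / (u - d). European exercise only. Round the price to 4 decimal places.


Answer: Price = V(0,0) = 16.0462

Derivation:
dt = T/N = 0.375000
u = exp(sigma*sqrt(dt)) = 1.374972; d = 1/u = 0.727287
p = (exp((r-q)*dt) - d) / (u - d) = 0.433848
Discount per step: exp(-r*dt) = 0.982529
Stock lattice S(k, i) with i counting down-moves:
  k=0: S(0,0) = 93.6500
  k=1: S(1,0) = 128.7662; S(1,1) = 68.1105
  k=2: S(2,0) = 177.0499; S(2,1) = 93.6500; S(2,2) = 49.5359
Terminal payoffs V(N, i) = max(S_T - K, 0):
  V(2,0) = 84.759926; V(2,1) = 1.360000; V(2,2) = 0.000000
Backward induction: V(k, i) = exp(-r*dt) * [p * V(k+1, i) + (1-p) * V(k+1, i+1)].
  V(1,0) = exp(-r*dt) * [p*84.759926 + (1-p)*1.360000] = 36.886985
  V(1,1) = exp(-r*dt) * [p*1.360000 + (1-p)*0.000000] = 0.579725
  V(0,0) = exp(-r*dt) * [p*36.886985 + (1-p)*0.579725] = 16.046231


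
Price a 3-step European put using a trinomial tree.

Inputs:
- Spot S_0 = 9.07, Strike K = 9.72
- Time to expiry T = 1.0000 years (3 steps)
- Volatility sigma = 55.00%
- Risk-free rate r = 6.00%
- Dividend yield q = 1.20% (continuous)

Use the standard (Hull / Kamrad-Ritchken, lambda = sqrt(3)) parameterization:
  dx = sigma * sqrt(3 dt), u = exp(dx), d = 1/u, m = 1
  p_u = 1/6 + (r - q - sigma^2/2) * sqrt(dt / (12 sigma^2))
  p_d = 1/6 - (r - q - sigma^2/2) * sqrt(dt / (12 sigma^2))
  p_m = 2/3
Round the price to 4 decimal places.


Answer: Price = V(0,0) = 1.9825

Derivation:
dt = T/N = 0.333333; dx = sigma*sqrt(3*dt) = 0.550000
u = exp(dx) = 1.733253; d = 1/u = 0.576950
p_u = 0.135379, p_m = 0.666667, p_d = 0.197955
Discount per step: exp(-r*dt) = 0.980199
Stock lattice S(k, j) with j the centered position index:
  k=0: S(0,+0) = 9.0700
  k=1: S(1,-1) = 5.2329; S(1,+0) = 9.0700; S(1,+1) = 15.7206
  k=2: S(2,-2) = 3.0191; S(2,-1) = 5.2329; S(2,+0) = 9.0700; S(2,+1) = 15.7206; S(2,+2) = 27.2478
  k=3: S(3,-3) = 1.7419; S(3,-2) = 3.0191; S(3,-1) = 5.2329; S(3,+0) = 9.0700; S(3,+1) = 15.7206; S(3,+2) = 27.2478; S(3,+3) = 47.2273
Terminal payoffs V(N, j) = max(K - S_T, 0):
  V(3,-3) = 7.978107; V(3,-2) = 6.700859; V(3,-1) = 4.487065; V(3,+0) = 0.650000; V(3,+1) = 0.000000; V(3,+2) = 0.000000; V(3,+3) = 0.000000
Backward induction: V(k, j) = exp(-r*dt) * [p_u * V(k+1, j+1) + p_m * V(k+1, j) + p_d * V(k+1, j-1)]
  V(2,-2) = exp(-r*dt) * [p_u*4.487065 + p_m*6.700859 + p_d*7.978107] = 6.522238
  V(2,-1) = exp(-r*dt) * [p_u*0.650000 + p_m*4.487065 + p_d*6.700859] = 4.318597
  V(2,+0) = exp(-r*dt) * [p_u*0.000000 + p_m*0.650000 + p_d*4.487065] = 1.295399
  V(2,+1) = exp(-r*dt) * [p_u*0.000000 + p_m*0.000000 + p_d*0.650000] = 0.126123
  V(2,+2) = exp(-r*dt) * [p_u*0.000000 + p_m*0.000000 + p_d*0.000000] = 0.000000
  V(1,-1) = exp(-r*dt) * [p_u*1.295399 + p_m*4.318597 + p_d*6.522238] = 4.259493
  V(1,+0) = exp(-r*dt) * [p_u*0.126123 + p_m*1.295399 + p_d*4.318597] = 1.701194
  V(1,+1) = exp(-r*dt) * [p_u*0.000000 + p_m*0.126123 + p_d*1.295399] = 0.333769
  V(0,+0) = exp(-r*dt) * [p_u*0.333769 + p_m*1.701194 + p_d*4.259493] = 1.982452


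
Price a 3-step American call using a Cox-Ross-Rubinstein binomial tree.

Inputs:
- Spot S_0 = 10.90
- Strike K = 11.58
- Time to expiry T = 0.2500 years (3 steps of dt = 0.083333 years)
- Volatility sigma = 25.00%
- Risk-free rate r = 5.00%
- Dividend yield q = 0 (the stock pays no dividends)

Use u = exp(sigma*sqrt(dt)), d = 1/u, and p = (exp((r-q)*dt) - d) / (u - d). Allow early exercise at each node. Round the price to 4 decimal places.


dt = T/N = 0.083333
u = exp(sigma*sqrt(dt)) = 1.074837; d = 1/u = 0.930374
p = (exp((r-q)*dt) - d) / (u - d) = 0.510868
Discount per step: exp(-r*dt) = 0.995842
Stock lattice S(k, i) with i counting down-moves:
  k=0: S(0,0) = 10.9000
  k=1: S(1,0) = 11.7157; S(1,1) = 10.1411
  k=2: S(2,0) = 12.5925; S(2,1) = 10.9000; S(2,2) = 9.4350
  k=3: S(3,0) = 13.5349; S(3,1) = 11.7157; S(3,2) = 10.1411; S(3,3) = 8.7781
Terminal payoffs V(N, i) = max(S_T - K, 0):
  V(3,0) = 1.954868; V(3,1) = 0.135721; V(3,2) = 0.000000; V(3,3) = 0.000000
Backward induction: V(k, i) = exp(-r*dt) * [p * V(k+1, i) + (1-p) * V(k+1, i+1)]; then take max(V_cont, immediate exercise) for American.
  V(2,0) = exp(-r*dt) * [p*1.954868 + (1-p)*0.135721] = 1.060636; exercise = 1.012487; V(2,0) = max -> 1.060636
  V(2,1) = exp(-r*dt) * [p*0.135721 + (1-p)*0.000000] = 0.069047; exercise = 0.000000; V(2,1) = max -> 0.069047
  V(2,2) = exp(-r*dt) * [p*0.000000 + (1-p)*0.000000] = 0.000000; exercise = 0.000000; V(2,2) = max -> 0.000000
  V(1,0) = exp(-r*dt) * [p*1.060636 + (1-p)*0.069047] = 0.573225; exercise = 0.135721; V(1,0) = max -> 0.573225
  V(1,1) = exp(-r*dt) * [p*0.069047 + (1-p)*0.000000] = 0.035127; exercise = 0.000000; V(1,1) = max -> 0.035127
  V(0,0) = exp(-r*dt) * [p*0.573225 + (1-p)*0.035127] = 0.308735; exercise = 0.000000; V(0,0) = max -> 0.308735

Answer: Price = V(0,0) = 0.3087


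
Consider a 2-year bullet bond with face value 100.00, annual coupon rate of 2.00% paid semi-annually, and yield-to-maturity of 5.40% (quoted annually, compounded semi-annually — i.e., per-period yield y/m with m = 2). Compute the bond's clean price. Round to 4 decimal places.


Answer: Price = 93.6353

Derivation:
Coupon per period c = face * coupon_rate / m = 1.000000
Periods per year m = 2; per-period yield y/m = 0.027000
Number of cashflows N = 4
Cashflows (t years, CF_t, discount factor 1/(1+y/m)^(m*t), PV):
  t = 0.5000: CF_t = 1.000000, DF = 0.973710, PV = 0.973710
  t = 1.0000: CF_t = 1.000000, DF = 0.948111, PV = 0.948111
  t = 1.5000: CF_t = 1.000000, DF = 0.923185, PV = 0.923185
  t = 2.0000: CF_t = 101.000000, DF = 0.898914, PV = 90.790331
Price P = sum_t PV_t = 93.635337


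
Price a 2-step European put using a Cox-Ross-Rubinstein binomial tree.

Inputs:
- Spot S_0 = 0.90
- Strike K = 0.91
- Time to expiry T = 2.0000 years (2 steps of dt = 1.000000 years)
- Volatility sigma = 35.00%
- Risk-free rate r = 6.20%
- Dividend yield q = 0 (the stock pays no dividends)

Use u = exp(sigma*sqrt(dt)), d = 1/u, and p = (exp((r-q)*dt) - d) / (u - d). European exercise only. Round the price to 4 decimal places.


dt = T/N = 1.000000
u = exp(sigma*sqrt(dt)) = 1.419068; d = 1/u = 0.704688
p = (exp((r-q)*dt) - d) / (u - d) = 0.502918
Discount per step: exp(-r*dt) = 0.939883
Stock lattice S(k, i) with i counting down-moves:
  k=0: S(0,0) = 0.9000
  k=1: S(1,0) = 1.2772; S(1,1) = 0.6342
  k=2: S(2,0) = 1.8124; S(2,1) = 0.9000; S(2,2) = 0.4469
Terminal payoffs V(N, i) = max(K - S_T, 0):
  V(2,0) = 0.000000; V(2,1) = 0.010000; V(2,2) = 0.463073
Backward induction: V(k, i) = exp(-r*dt) * [p * V(k+1, i) + (1-p) * V(k+1, i+1)].
  V(1,0) = exp(-r*dt) * [p*0.000000 + (1-p)*0.010000] = 0.004672
  V(1,1) = exp(-r*dt) * [p*0.010000 + (1-p)*0.463073] = 0.221074
  V(0,0) = exp(-r*dt) * [p*0.004672 + (1-p)*0.221074] = 0.105494

Answer: Price = V(0,0) = 0.1055


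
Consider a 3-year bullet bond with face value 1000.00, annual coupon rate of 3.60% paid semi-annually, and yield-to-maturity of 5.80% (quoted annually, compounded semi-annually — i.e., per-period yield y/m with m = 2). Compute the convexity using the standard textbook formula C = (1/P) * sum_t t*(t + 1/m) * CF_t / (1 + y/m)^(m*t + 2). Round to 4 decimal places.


Answer: Convexity = 9.3269

Derivation:
Coupon per period c = face * coupon_rate / m = 18.000000
Periods per year m = 2; per-period yield y/m = 0.029000
Number of cashflows N = 6
Cashflows (t years, CF_t, discount factor 1/(1+y/m)^(m*t), PV):
  t = 0.5000: CF_t = 18.000000, DF = 0.971817, PV = 17.492711
  t = 1.0000: CF_t = 18.000000, DF = 0.944429, PV = 16.999720
  t = 1.5000: CF_t = 18.000000, DF = 0.917812, PV = 16.520621
  t = 2.0000: CF_t = 18.000000, DF = 0.891946, PV = 16.055026
  t = 2.5000: CF_t = 18.000000, DF = 0.866808, PV = 15.602552
  t = 3.0000: CF_t = 1018.000000, DF = 0.842379, PV = 857.542256
Price P = sum_t PV_t = 940.212886
Convexity numerator sum_t t*(t + 1/m) * CF_t / (1+y/m)^(m*t + 2):
  t = 0.5000: term = 8.260311
  t = 1.0000: term = 24.082539
  t = 1.5000: term = 46.807655
  t = 2.0000: term = 75.814148
  t = 2.5000: term = 110.516251
  t = 3.0000: term = 8503.820393
Convexity = (1/P) * sum = 8769.301297 / 940.212886 = 9.326932


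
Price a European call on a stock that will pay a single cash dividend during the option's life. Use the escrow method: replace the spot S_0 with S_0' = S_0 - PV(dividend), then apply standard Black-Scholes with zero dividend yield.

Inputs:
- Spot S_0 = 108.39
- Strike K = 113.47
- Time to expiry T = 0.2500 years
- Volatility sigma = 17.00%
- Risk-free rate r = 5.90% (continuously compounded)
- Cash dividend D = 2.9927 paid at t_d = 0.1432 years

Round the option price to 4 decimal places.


PV(D) = D * exp(-r * t_d) = 2.9927 * 0.99158679 = 2.96752179
S_0' = S_0 - PV(D) = 108.3900 - 2.96752179 = 105.42247821
d1 = (ln(S_0'/K) + (r + sigma^2/2)*T) / (sigma*sqrt(T)) = -0.64941301
d2 = d1 - sigma*sqrt(T) = -0.73441301
exp(-rT) = 0.98535825
N(d1) = 0.25803573; N(d2) = 0.23134853
C = S_0' * N(d1) - K * exp(-rT) * N(d2) = 105.42247821 * 0.25803573 - 113.4700 * 0.98535825 * 0.23134853 = 1.3360

Answer: Price = 1.3360


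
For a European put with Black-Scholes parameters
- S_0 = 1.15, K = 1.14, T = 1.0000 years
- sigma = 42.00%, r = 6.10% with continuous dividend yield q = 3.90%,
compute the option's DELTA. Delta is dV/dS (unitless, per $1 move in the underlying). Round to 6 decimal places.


d1 = 0.2831754285; d2 = -0.1368245715
phi(d1) = 0.3832634394; exp(-qT) = 0.9617507091; exp(-rT) = 0.9408232398
N(-d1) = 0.3885211815
Delta = -exp(-qT) * N(-d1) = -0.9617507091 * 0.3885211815 = -0.373661

Answer: Delta = -0.373661


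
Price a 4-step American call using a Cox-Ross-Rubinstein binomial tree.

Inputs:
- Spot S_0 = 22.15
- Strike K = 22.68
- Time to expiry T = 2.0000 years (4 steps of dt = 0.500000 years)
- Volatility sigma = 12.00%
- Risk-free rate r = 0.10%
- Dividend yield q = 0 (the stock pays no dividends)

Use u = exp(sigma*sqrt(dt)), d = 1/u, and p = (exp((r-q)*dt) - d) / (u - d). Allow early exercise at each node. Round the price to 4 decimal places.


dt = T/N = 0.500000
u = exp(sigma*sqrt(dt)) = 1.088557; d = 1/u = 0.918647
p = (exp((r-q)*dt) - d) / (u - d) = 0.481743
Discount per step: exp(-r*dt) = 0.999500
Stock lattice S(k, i) with i counting down-moves:
  k=0: S(0,0) = 22.1500
  k=1: S(1,0) = 24.1115; S(1,1) = 20.3480
  k=2: S(2,0) = 26.2468; S(2,1) = 22.1500; S(2,2) = 18.6927
  k=3: S(3,0) = 28.5711; S(3,1) = 24.1115; S(3,2) = 20.3480; S(3,3) = 17.1720
  k=4: S(4,0) = 31.1013; S(4,1) = 26.2468; S(4,2) = 22.1500; S(4,3) = 18.6927; S(4,4) = 15.7750
Terminal payoffs V(N, i) = max(S_T - K, 0):
  V(4,0) = 8.421273; V(4,1) = 3.566775; V(4,2) = 0.000000; V(4,3) = 0.000000; V(4,4) = 0.000000
Backward induction: V(k, i) = exp(-r*dt) * [p * V(k+1, i) + (1-p) * V(k+1, i+1)]; then take max(V_cont, immediate exercise) for American.
  V(3,0) = exp(-r*dt) * [p*8.421273 + (1-p)*3.566775] = 5.902443; exercise = 5.891106; V(3,0) = max -> 5.902443
  V(3,1) = exp(-r*dt) * [p*3.566775 + (1-p)*0.000000] = 1.717410; exercise = 1.431534; V(3,1) = max -> 1.717410
  V(3,2) = exp(-r*dt) * [p*0.000000 + (1-p)*0.000000] = 0.000000; exercise = 0.000000; V(3,2) = max -> 0.000000
  V(3,3) = exp(-r*dt) * [p*0.000000 + (1-p)*0.000000] = 0.000000; exercise = 0.000000; V(3,3) = max -> 0.000000
  V(2,0) = exp(-r*dt) * [p*5.902443 + (1-p)*1.717410] = 3.731654; exercise = 3.566775; V(2,0) = max -> 3.731654
  V(2,1) = exp(-r*dt) * [p*1.717410 + (1-p)*0.000000] = 0.826937; exercise = 0.000000; V(2,1) = max -> 0.826937
  V(2,2) = exp(-r*dt) * [p*0.000000 + (1-p)*0.000000] = 0.000000; exercise = 0.000000; V(2,2) = max -> 0.000000
  V(1,0) = exp(-r*dt) * [p*3.731654 + (1-p)*0.826937] = 2.225151; exercise = 1.431534; V(1,0) = max -> 2.225151
  V(1,1) = exp(-r*dt) * [p*0.826937 + (1-p)*0.000000] = 0.398172; exercise = 0.000000; V(1,1) = max -> 0.398172
  V(0,0) = exp(-r*dt) * [p*2.225151 + (1-p)*0.398172] = 1.277667; exercise = 0.000000; V(0,0) = max -> 1.277667

Answer: Price = V(0,0) = 1.2777


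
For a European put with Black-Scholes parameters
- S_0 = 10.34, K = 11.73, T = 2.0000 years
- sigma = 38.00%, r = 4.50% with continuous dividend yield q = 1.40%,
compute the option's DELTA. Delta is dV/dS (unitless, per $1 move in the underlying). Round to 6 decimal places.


Answer: Delta = -0.428465

Derivation:
d1 = 0.1493673876; d2 = -0.3880337661
phi(d1) = 0.3945166866; exp(-qT) = 0.9723883668; exp(-rT) = 0.9139311853
N(-d1) = 0.4406318720
Delta = -exp(-qT) * N(-d1) = -0.9723883668 * 0.4406318720 = -0.428465


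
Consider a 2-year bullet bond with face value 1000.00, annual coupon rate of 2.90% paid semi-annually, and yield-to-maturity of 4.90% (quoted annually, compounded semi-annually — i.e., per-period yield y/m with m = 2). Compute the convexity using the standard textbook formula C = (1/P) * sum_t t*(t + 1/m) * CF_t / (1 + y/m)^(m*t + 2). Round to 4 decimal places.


Coupon per period c = face * coupon_rate / m = 14.500000
Periods per year m = 2; per-period yield y/m = 0.024500
Number of cashflows N = 4
Cashflows (t years, CF_t, discount factor 1/(1+y/m)^(m*t), PV):
  t = 0.5000: CF_t = 14.500000, DF = 0.976086, PV = 14.153245
  t = 1.0000: CF_t = 14.500000, DF = 0.952744, PV = 13.814783
  t = 1.5000: CF_t = 14.500000, DF = 0.929960, PV = 13.484415
  t = 2.0000: CF_t = 1014.500000, DF = 0.907721, PV = 920.882459
Price P = sum_t PV_t = 962.334903
Convexity numerator sum_t t*(t + 1/m) * CF_t / (1+y/m)^(m*t + 2):
  t = 0.5000: term = 6.742208
  t = 1.0000: term = 19.742921
  t = 1.5000: term = 38.541574
  t = 2.0000: term = 4386.824692
Convexity = (1/P) * sum = 4451.851394 / 962.334903 = 4.626094

Answer: Convexity = 4.6261


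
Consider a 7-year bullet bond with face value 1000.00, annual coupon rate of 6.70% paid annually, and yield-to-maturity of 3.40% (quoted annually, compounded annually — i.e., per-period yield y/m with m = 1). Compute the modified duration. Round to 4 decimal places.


Answer: Modified duration = 5.7335

Derivation:
Coupon per period c = face * coupon_rate / m = 67.000000
Periods per year m = 1; per-period yield y/m = 0.034000
Number of cashflows N = 7
Cashflows (t years, CF_t, discount factor 1/(1+y/m)^(m*t), PV):
  t = 1.0000: CF_t = 67.000000, DF = 0.967118, PV = 64.796905
  t = 2.0000: CF_t = 67.000000, DF = 0.935317, PV = 62.666253
  t = 3.0000: CF_t = 67.000000, DF = 0.904562, PV = 60.605660
  t = 4.0000: CF_t = 67.000000, DF = 0.874818, PV = 58.612824
  t = 5.0000: CF_t = 67.000000, DF = 0.846052, PV = 56.685517
  t = 6.0000: CF_t = 67.000000, DF = 0.818233, PV = 54.821583
  t = 7.0000: CF_t = 1067.000000, DF = 0.791327, PV = 844.346385
Price P = sum_t PV_t = 1202.535126
First compute Macaulay numerator sum_t t * PV_t:
  t * PV_t at t = 1.0000: 64.796905
  t * PV_t at t = 2.0000: 125.332505
  t * PV_t at t = 3.0000: 181.816981
  t * PV_t at t = 4.0000: 234.451297
  t * PV_t at t = 5.0000: 283.427583
  t * PV_t at t = 6.0000: 328.929497
  t * PV_t at t = 7.0000: 5910.424692
Macaulay duration D = 7129.179460 / 1202.535126 = 5.928458
Modified duration = D / (1 + y/m) = 5.928458 / (1 + 0.034000) = 5.733519


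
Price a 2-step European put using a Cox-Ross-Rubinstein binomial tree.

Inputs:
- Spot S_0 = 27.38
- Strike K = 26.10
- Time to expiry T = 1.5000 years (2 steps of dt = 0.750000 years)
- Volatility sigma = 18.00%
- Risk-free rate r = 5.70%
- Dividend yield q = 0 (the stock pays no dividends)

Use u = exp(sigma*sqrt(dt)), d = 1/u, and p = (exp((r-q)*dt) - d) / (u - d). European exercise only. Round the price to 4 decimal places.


dt = T/N = 0.750000
u = exp(sigma*sqrt(dt)) = 1.168691; d = 1/u = 0.855658
p = (exp((r-q)*dt) - d) / (u - d) = 0.600636
Discount per step: exp(-r*dt) = 0.958151
Stock lattice S(k, i) with i counting down-moves:
  k=0: S(0,0) = 27.3800
  k=1: S(1,0) = 31.9988; S(1,1) = 23.4279
  k=2: S(2,0) = 37.3967; S(2,1) = 27.3800; S(2,2) = 20.0463
Terminal payoffs V(N, i) = max(K - S_T, 0):
  V(2,0) = 0.000000; V(2,1) = 0.000000; V(2,2) = 6.053719
Backward induction: V(k, i) = exp(-r*dt) * [p * V(k+1, i) + (1-p) * V(k+1, i+1)].
  V(1,0) = exp(-r*dt) * [p*0.000000 + (1-p)*0.000000] = 0.000000
  V(1,1) = exp(-r*dt) * [p*0.000000 + (1-p)*6.053719] = 2.316463
  V(0,0) = exp(-r*dt) * [p*0.000000 + (1-p)*2.316463] = 0.886398

Answer: Price = V(0,0) = 0.8864


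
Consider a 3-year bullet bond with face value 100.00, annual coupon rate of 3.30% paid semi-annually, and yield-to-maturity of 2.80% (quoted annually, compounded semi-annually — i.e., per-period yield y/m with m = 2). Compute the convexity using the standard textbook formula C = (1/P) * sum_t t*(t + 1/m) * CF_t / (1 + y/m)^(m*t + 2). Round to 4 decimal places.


Answer: Convexity = 9.6771

Derivation:
Coupon per period c = face * coupon_rate / m = 1.650000
Periods per year m = 2; per-period yield y/m = 0.014000
Number of cashflows N = 6
Cashflows (t years, CF_t, discount factor 1/(1+y/m)^(m*t), PV):
  t = 0.5000: CF_t = 1.650000, DF = 0.986193, PV = 1.627219
  t = 1.0000: CF_t = 1.650000, DF = 0.972577, PV = 1.604752
  t = 1.5000: CF_t = 1.650000, DF = 0.959149, PV = 1.582596
  t = 2.0000: CF_t = 1.650000, DF = 0.945906, PV = 1.560746
  t = 2.5000: CF_t = 1.650000, DF = 0.932847, PV = 1.539197
  t = 3.0000: CF_t = 101.650000, DF = 0.919967, PV = 93.514650
Price P = sum_t PV_t = 101.429160
Convexity numerator sum_t t*(t + 1/m) * CF_t / (1+y/m)^(m*t + 2):
  t = 0.5000: term = 0.791298
  t = 1.0000: term = 2.341118
  t = 1.5000: term = 4.617591
  t = 2.0000: term = 7.589728
  t = 2.5000: term = 11.227408
  t = 3.0000: term = 954.977286
Convexity = (1/P) * sum = 981.544430 / 101.429160 = 9.677142


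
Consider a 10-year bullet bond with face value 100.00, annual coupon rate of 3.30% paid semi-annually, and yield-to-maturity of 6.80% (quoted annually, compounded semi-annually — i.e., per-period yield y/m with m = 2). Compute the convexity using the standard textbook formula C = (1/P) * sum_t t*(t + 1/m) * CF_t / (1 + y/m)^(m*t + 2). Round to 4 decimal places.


Coupon per period c = face * coupon_rate / m = 1.650000
Periods per year m = 2; per-period yield y/m = 0.034000
Number of cashflows N = 20
Cashflows (t years, CF_t, discount factor 1/(1+y/m)^(m*t), PV):
  t = 0.5000: CF_t = 1.650000, DF = 0.967118, PV = 1.595745
  t = 1.0000: CF_t = 1.650000, DF = 0.935317, PV = 1.543273
  t = 1.5000: CF_t = 1.650000, DF = 0.904562, PV = 1.492527
  t = 2.0000: CF_t = 1.650000, DF = 0.874818, PV = 1.443450
  t = 2.5000: CF_t = 1.650000, DF = 0.846052, PV = 1.395987
  t = 3.0000: CF_t = 1.650000, DF = 0.818233, PV = 1.350084
  t = 3.5000: CF_t = 1.650000, DF = 0.791327, PV = 1.305690
  t = 4.0000: CF_t = 1.650000, DF = 0.765307, PV = 1.262757
  t = 4.5000: CF_t = 1.650000, DF = 0.740142, PV = 1.221235
  t = 5.0000: CF_t = 1.650000, DF = 0.715805, PV = 1.181078
  t = 5.5000: CF_t = 1.650000, DF = 0.692268, PV = 1.142242
  t = 6.0000: CF_t = 1.650000, DF = 0.669505, PV = 1.104683
  t = 6.5000: CF_t = 1.650000, DF = 0.647490, PV = 1.068358
  t = 7.0000: CF_t = 1.650000, DF = 0.626199, PV = 1.033229
  t = 7.5000: CF_t = 1.650000, DF = 0.605608, PV = 0.999254
  t = 8.0000: CF_t = 1.650000, DF = 0.585695, PV = 0.966396
  t = 8.5000: CF_t = 1.650000, DF = 0.566436, PV = 0.934619
  t = 9.0000: CF_t = 1.650000, DF = 0.547810, PV = 0.903887
  t = 9.5000: CF_t = 1.650000, DF = 0.529797, PV = 0.874166
  t = 10.0000: CF_t = 101.650000, DF = 0.512377, PV = 52.083074
Price P = sum_t PV_t = 74.901733
Convexity numerator sum_t t*(t + 1/m) * CF_t / (1+y/m)^(m*t + 2):
  t = 0.5000: term = 0.746264
  t = 1.0000: term = 2.165175
  t = 1.5000: term = 4.187960
  t = 2.0000: term = 6.750419
  t = 2.5000: term = 9.792677
  t = 3.0000: term = 13.258944
  t = 3.5000: term = 17.097284
  t = 4.0000: term = 21.259403
  t = 4.5000: term = 25.700439
  t = 5.0000: term = 30.378769
  t = 5.5000: term = 35.255825
  t = 6.0000: term = 40.295914
  t = 6.5000: term = 45.466054
  t = 7.0000: term = 50.735813
  t = 7.5000: term = 56.077163
  t = 8.0000: term = 61.464331
  t = 8.5000: term = 66.873668
  t = 9.0000: term = 72.283518
  t = 9.5000: term = 77.674101
  t = 10.0000: term = 5114.990476
Convexity = (1/P) * sum = 5752.454196 / 74.901733 = 76.800015

Answer: Convexity = 76.8000


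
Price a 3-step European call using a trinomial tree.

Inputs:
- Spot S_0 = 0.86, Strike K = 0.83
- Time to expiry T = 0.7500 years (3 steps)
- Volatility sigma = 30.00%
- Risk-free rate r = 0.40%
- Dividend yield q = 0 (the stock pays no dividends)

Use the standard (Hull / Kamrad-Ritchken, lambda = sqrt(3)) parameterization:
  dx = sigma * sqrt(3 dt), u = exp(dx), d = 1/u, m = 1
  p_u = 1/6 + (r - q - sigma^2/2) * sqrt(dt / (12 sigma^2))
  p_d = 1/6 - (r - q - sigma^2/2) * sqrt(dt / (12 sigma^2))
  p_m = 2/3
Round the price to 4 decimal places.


dt = T/N = 0.250000; dx = sigma*sqrt(3*dt) = 0.259808
u = exp(dx) = 1.296681; d = 1/u = 0.771200
p_u = 0.146941, p_m = 0.666667, p_d = 0.186393
Discount per step: exp(-r*dt) = 0.999000
Stock lattice S(k, j) with j the centered position index:
  k=0: S(0,+0) = 0.8600
  k=1: S(1,-1) = 0.6632; S(1,+0) = 0.8600; S(1,+1) = 1.1151
  k=2: S(2,-2) = 0.5115; S(2,-1) = 0.6632; S(2,+0) = 0.8600; S(2,+1) = 1.1151; S(2,+2) = 1.4460
  k=3: S(3,-3) = 0.3945; S(3,-2) = 0.5115; S(3,-1) = 0.6632; S(3,+0) = 0.8600; S(3,+1) = 1.1151; S(3,+2) = 1.4460; S(3,+3) = 1.8750
Terminal payoffs V(N, j) = max(S_T - K, 0):
  V(3,-3) = 0.000000; V(3,-2) = 0.000000; V(3,-1) = 0.000000; V(3,+0) = 0.030000; V(3,+1) = 0.285145; V(3,+2) = 0.615987; V(3,+3) = 1.044984
Backward induction: V(k, j) = exp(-r*dt) * [p_u * V(k+1, j+1) + p_m * V(k+1, j) + p_d * V(k+1, j-1)]
  V(2,-2) = exp(-r*dt) * [p_u*0.000000 + p_m*0.000000 + p_d*0.000000] = 0.000000
  V(2,-1) = exp(-r*dt) * [p_u*0.030000 + p_m*0.000000 + p_d*0.000000] = 0.004404
  V(2,+0) = exp(-r*dt) * [p_u*0.285145 + p_m*0.030000 + p_d*0.000000] = 0.061838
  V(2,+1) = exp(-r*dt) * [p_u*0.615987 + p_m*0.285145 + p_d*0.030000] = 0.285916
  V(2,+2) = exp(-r*dt) * [p_u*1.044984 + p_m*0.615987 + p_d*0.285145] = 0.616741
  V(1,-1) = exp(-r*dt) * [p_u*0.061838 + p_m*0.004404 + p_d*0.000000] = 0.012010
  V(1,+0) = exp(-r*dt) * [p_u*0.285916 + p_m*0.061838 + p_d*0.004404] = 0.083975
  V(1,+1) = exp(-r*dt) * [p_u*0.616741 + p_m*0.285916 + p_d*0.061838] = 0.292468
  V(0,+0) = exp(-r*dt) * [p_u*0.292468 + p_m*0.083975 + p_d*0.012010] = 0.101096

Answer: Price = V(0,0) = 0.1011


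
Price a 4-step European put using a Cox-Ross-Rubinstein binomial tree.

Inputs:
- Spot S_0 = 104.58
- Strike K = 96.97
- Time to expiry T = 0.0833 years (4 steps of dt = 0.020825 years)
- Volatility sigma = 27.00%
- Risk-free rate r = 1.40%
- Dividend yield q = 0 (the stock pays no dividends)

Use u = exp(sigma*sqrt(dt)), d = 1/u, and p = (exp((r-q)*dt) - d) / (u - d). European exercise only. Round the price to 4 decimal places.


Answer: Price = V(0,0) = 0.5488

Derivation:
dt = T/N = 0.020825
u = exp(sigma*sqrt(dt)) = 1.039732; d = 1/u = 0.961786
p = (exp((r-q)*dt) - d) / (u - d) = 0.494001
Discount per step: exp(-r*dt) = 0.999708
Stock lattice S(k, i) with i counting down-moves:
  k=0: S(0,0) = 104.5800
  k=1: S(1,0) = 108.7352; S(1,1) = 100.5836
  k=2: S(2,0) = 113.0555; S(2,1) = 104.5800; S(2,2) = 96.7399
  k=3: S(3,0) = 117.5475; S(3,1) = 108.7352; S(3,2) = 100.5836; S(3,3) = 93.0430
  k=4: S(4,0) = 122.2179; S(4,1) = 113.0555; S(4,2) = 104.5800; S(4,3) = 96.7399; S(4,4) = 89.4875
Terminal payoffs V(N, i) = max(K - S_T, 0):
  V(4,0) = 0.000000; V(4,1) = 0.000000; V(4,2) = 0.000000; V(4,3) = 0.230129; V(4,4) = 7.482501
Backward induction: V(k, i) = exp(-r*dt) * [p * V(k+1, i) + (1-p) * V(k+1, i+1)].
  V(3,0) = exp(-r*dt) * [p*0.000000 + (1-p)*0.000000] = 0.000000
  V(3,1) = exp(-r*dt) * [p*0.000000 + (1-p)*0.000000] = 0.000000
  V(3,2) = exp(-r*dt) * [p*0.000000 + (1-p)*0.230129] = 0.116411
  V(3,3) = exp(-r*dt) * [p*0.230129 + (1-p)*7.482501] = 3.898683
  V(2,0) = exp(-r*dt) * [p*0.000000 + (1-p)*0.000000] = 0.000000
  V(2,1) = exp(-r*dt) * [p*0.000000 + (1-p)*0.116411] = 0.058887
  V(2,2) = exp(-r*dt) * [p*0.116411 + (1-p)*3.898683] = 2.029644
  V(1,0) = exp(-r*dt) * [p*0.000000 + (1-p)*0.058887] = 0.029788
  V(1,1) = exp(-r*dt) * [p*0.058887 + (1-p)*2.029644] = 1.055779
  V(0,0) = exp(-r*dt) * [p*0.029788 + (1-p)*1.055779] = 0.548778


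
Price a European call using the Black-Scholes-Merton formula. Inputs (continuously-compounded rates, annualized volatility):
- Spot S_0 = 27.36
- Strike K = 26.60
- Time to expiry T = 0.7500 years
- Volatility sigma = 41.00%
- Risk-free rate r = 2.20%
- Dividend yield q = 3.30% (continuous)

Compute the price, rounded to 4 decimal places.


Answer: Price = 3.9930

Derivation:
d1 = (ln(S/K) + (r - q + 0.5*sigma^2) * T) / (sigma * sqrt(T)) = 0.23363923
d2 = d1 - sigma * sqrt(T) = -0.12143119
exp(-rT) = 0.98363538; exp(-qT) = 0.97555377
C = S_0 * exp(-qT) * N(d1) - K * exp(-rT) * N(d2)
N(d1) = 0.59236746; N(d2) = 0.45167476
C = 27.3600 * 0.97555377 * 0.59236746 - 26.6000 * 0.98363538 * 0.45167476 = 3.9930


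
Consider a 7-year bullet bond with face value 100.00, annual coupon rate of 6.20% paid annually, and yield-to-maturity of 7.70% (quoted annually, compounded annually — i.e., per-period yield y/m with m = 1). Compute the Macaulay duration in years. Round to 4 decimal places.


Coupon per period c = face * coupon_rate / m = 6.200000
Periods per year m = 1; per-period yield y/m = 0.077000
Number of cashflows N = 7
Cashflows (t years, CF_t, discount factor 1/(1+y/m)^(m*t), PV):
  t = 1.0000: CF_t = 6.200000, DF = 0.928505, PV = 5.756732
  t = 2.0000: CF_t = 6.200000, DF = 0.862122, PV = 5.345155
  t = 3.0000: CF_t = 6.200000, DF = 0.800484, PV = 4.963003
  t = 4.0000: CF_t = 6.200000, DF = 0.743254, PV = 4.608174
  t = 5.0000: CF_t = 6.200000, DF = 0.690115, PV = 4.278713
  t = 6.0000: CF_t = 6.200000, DF = 0.640775, PV = 3.972807
  t = 7.0000: CF_t = 106.200000, DF = 0.594963, PV = 63.185088
Price P = sum_t PV_t = 92.109672
Macaulay numerator sum_t t * PV_t:
  t * PV_t at t = 1.0000: 5.756732
  t * PV_t at t = 2.0000: 10.690309
  t * PV_t at t = 3.0000: 14.889010
  t * PV_t at t = 4.0000: 18.432696
  t * PV_t at t = 5.0000: 21.393566
  t * PV_t at t = 6.0000: 23.836842
  t * PV_t at t = 7.0000: 442.295615
Macaulay duration D = (sum_t t * PV_t) / P = 537.294771 / 92.109672 = 5.833207

Answer: Macaulay duration = 5.8332 years


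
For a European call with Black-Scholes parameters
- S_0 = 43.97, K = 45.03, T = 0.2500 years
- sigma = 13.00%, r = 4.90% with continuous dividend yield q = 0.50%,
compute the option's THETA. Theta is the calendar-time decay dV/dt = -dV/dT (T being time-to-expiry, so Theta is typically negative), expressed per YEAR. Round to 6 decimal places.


Answer: Theta = -3.043193

Derivation:
d1 = -0.1647515557; d2 = -0.2297515557
phi(d1) = 0.3935645945; exp(-qT) = 0.9987507809; exp(-rT) = 0.9878247258
Theta = -S*exp(-qT)*phi(d1)*sigma/(2*sqrt(T)) - r*K*exp(-rT)*N(d2) + q*S*exp(-qT)*N(d1)
N(d1) = 0.4345697679; N(d2) = 0.4091424153; sqrt(T) = 0.5000000000
Term 1 = -43.9700 * 0.9987507809 * 0.3935645945 * 0.1300 / (2 * 0.5000000000) = -2.2468442672
Term 2 = -0.0490 * 45.0300 * 0.9878247258 * 0.4091424153 = -0.8917691089
Term 3 = 0.0050 * 43.9700 * 0.9987507809 * 0.4345697679 = 0.0954208129
Theta = -2.2468442672 + (-0.8917691089) + (0.0954208129) = -3.043193


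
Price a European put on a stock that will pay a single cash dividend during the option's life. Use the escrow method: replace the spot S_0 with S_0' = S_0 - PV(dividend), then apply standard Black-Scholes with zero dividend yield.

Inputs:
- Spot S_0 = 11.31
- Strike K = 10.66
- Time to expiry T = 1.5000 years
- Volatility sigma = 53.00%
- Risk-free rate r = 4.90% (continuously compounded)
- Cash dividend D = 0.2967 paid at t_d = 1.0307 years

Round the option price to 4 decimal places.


PV(D) = D * exp(-r * t_d) = 0.2967 * 0.95074984 = 0.28208748
S_0' = S_0 - PV(D) = 11.3100 - 0.28208748 = 11.02791252
d1 = (ln(S_0'/K) + (r + sigma^2/2)*T) / (sigma*sqrt(T)) = 0.49006147
d2 = d1 - sigma*sqrt(T) = -0.15905332
exp(-rT) = 0.92913615
N(-d1) = 0.31204520; N(-d2) = 0.56318657
P = K * exp(-rT) * N(-d2) - S_0' * N(-d1) = 10.6600 * 0.92913615 * 0.56318657 - 11.02791252 * 0.31204520 = 2.1369

Answer: Price = 2.1369


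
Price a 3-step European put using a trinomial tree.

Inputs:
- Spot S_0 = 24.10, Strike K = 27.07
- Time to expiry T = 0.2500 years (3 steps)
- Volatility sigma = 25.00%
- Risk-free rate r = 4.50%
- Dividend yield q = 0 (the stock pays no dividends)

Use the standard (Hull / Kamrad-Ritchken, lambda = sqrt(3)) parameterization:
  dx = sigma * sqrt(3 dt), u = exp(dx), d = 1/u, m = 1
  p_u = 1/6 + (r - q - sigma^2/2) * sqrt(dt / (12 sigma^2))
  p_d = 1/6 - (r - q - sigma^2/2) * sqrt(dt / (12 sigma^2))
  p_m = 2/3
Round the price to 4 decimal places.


Answer: Price = V(0,0) = 2.9890

Derivation:
dt = T/N = 0.083333; dx = sigma*sqrt(3*dt) = 0.125000
u = exp(dx) = 1.133148; d = 1/u = 0.882497
p_u = 0.171250, p_m = 0.666667, p_d = 0.162083
Discount per step: exp(-r*dt) = 0.996257
Stock lattice S(k, j) with j the centered position index:
  k=0: S(0,+0) = 24.1000
  k=1: S(1,-1) = 21.2682; S(1,+0) = 24.1000; S(1,+1) = 27.3089
  k=2: S(2,-2) = 18.7691; S(2,-1) = 21.2682; S(2,+0) = 24.1000; S(2,+1) = 27.3089; S(2,+2) = 30.9450
  k=3: S(3,-3) = 16.5637; S(3,-2) = 18.7691; S(3,-1) = 21.2682; S(3,+0) = 24.1000; S(3,+1) = 27.3089; S(3,+2) = 30.9450; S(3,+3) = 35.0653
Terminal payoffs V(N, j) = max(K - S_T, 0):
  V(3,-3) = 10.506328; V(3,-2) = 8.300901; V(3,-1) = 5.801825; V(3,+0) = 2.970000; V(3,+1) = 0.000000; V(3,+2) = 0.000000; V(3,+3) = 0.000000
Backward induction: V(k, j) = exp(-r*dt) * [p_u * V(k+1, j+1) + p_m * V(k+1, j) + p_d * V(k+1, j-1)]
  V(2,-2) = exp(-r*dt) * [p_u*5.801825 + p_m*8.300901 + p_d*10.506328] = 8.199591
  V(2,-1) = exp(-r*dt) * [p_u*2.970000 + p_m*5.801825 + p_d*8.300901] = 5.700516
  V(2,+0) = exp(-r*dt) * [p_u*0.000000 + p_m*2.970000 + p_d*5.801825] = 2.909448
  V(2,+1) = exp(-r*dt) * [p_u*0.000000 + p_m*0.000000 + p_d*2.970000] = 0.479586
  V(2,+2) = exp(-r*dt) * [p_u*0.000000 + p_m*0.000000 + p_d*0.000000] = 0.000000
  V(1,-1) = exp(-r*dt) * [p_u*2.909448 + p_m*5.700516 + p_d*8.199591] = 5.606540
  V(1,+0) = exp(-r*dt) * [p_u*0.479586 + p_m*2.909448 + p_d*5.700516] = 2.934694
  V(1,+1) = exp(-r*dt) * [p_u*0.000000 + p_m*0.479586 + p_d*2.909448] = 0.788335
  V(0,+0) = exp(-r*dt) * [p_u*0.788335 + p_m*2.934694 + p_d*5.606540] = 2.988962


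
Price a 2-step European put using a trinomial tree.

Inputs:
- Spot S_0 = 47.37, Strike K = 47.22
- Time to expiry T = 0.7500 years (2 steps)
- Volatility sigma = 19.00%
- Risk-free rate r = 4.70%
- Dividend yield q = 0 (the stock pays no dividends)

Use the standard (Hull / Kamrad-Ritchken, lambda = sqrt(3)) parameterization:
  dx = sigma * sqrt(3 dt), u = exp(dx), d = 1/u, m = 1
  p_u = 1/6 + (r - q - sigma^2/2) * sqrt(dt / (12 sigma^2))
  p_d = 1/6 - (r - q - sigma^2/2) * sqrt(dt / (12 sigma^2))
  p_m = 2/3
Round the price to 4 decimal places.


Answer: Price = V(0,0) = 1.8214

Derivation:
dt = T/N = 0.375000; dx = sigma*sqrt(3*dt) = 0.201525
u = exp(dx) = 1.223267; d = 1/u = 0.817483
p_u = 0.193602, p_m = 0.666667, p_d = 0.139731
Discount per step: exp(-r*dt) = 0.982529
Stock lattice S(k, j) with j the centered position index:
  k=0: S(0,+0) = 47.3700
  k=1: S(1,-1) = 38.7242; S(1,+0) = 47.3700; S(1,+1) = 57.9462
  k=2: S(2,-2) = 31.6563; S(2,-1) = 38.7242; S(2,+0) = 47.3700; S(2,+1) = 57.9462; S(2,+2) = 70.8837
Terminal payoffs V(N, j) = max(K - S_T, 0):
  V(2,-2) = 15.563666; V(2,-1) = 8.495840; V(2,+0) = 0.000000; V(2,+1) = 0.000000; V(2,+2) = 0.000000
Backward induction: V(k, j) = exp(-r*dt) * [p_u * V(k+1, j+1) + p_m * V(k+1, j) + p_d * V(k+1, j-1)]
  V(1,-1) = exp(-r*dt) * [p_u*0.000000 + p_m*8.495840 + p_d*15.563666] = 7.701682
  V(1,+0) = exp(-r*dt) * [p_u*0.000000 + p_m*0.000000 + p_d*8.495840] = 1.166396
  V(1,+1) = exp(-r*dt) * [p_u*0.000000 + p_m*0.000000 + p_d*0.000000] = 0.000000
  V(0,+0) = exp(-r*dt) * [p_u*0.000000 + p_m*1.166396 + p_d*7.701682] = 1.821379


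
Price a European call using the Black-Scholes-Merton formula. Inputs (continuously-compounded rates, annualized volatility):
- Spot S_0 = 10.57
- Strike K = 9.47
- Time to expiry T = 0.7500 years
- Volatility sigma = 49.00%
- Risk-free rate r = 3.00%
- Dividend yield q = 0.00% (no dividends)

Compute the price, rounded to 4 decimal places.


d1 = (ln(S/K) + (r - q + 0.5*sigma^2) * T) / (sigma * sqrt(T)) = 0.52415956
d2 = d1 - sigma * sqrt(T) = 0.09980711
exp(-rT) = 0.97775124; exp(-qT) = 1.00000000
C = S_0 * exp(-qT) * N(d1) - K * exp(-rT) * N(d2)
N(d1) = 0.69991622; N(d2) = 0.53975127
C = 10.5700 * 1.00000000 * 0.69991622 - 9.4700 * 0.97775124 * 0.53975127 = 2.4004

Answer: Price = 2.4004


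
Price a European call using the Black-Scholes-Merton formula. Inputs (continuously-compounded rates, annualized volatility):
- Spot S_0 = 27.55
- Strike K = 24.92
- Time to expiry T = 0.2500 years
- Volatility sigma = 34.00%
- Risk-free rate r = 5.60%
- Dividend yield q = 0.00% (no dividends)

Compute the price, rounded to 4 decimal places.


d1 = (ln(S/K) + (r - q + 0.5*sigma^2) * T) / (sigma * sqrt(T)) = 0.75754025
d2 = d1 - sigma * sqrt(T) = 0.58754025
exp(-rT) = 0.98609754; exp(-qT) = 1.00000000
C = S_0 * exp(-qT) * N(d1) - K * exp(-rT) * N(d2)
N(d1) = 0.77563687; N(d2) = 0.72157954
C = 27.5500 * 1.00000000 * 0.77563687 - 24.9200 * 0.98609754 * 0.72157954 = 3.6370

Answer: Price = 3.6370


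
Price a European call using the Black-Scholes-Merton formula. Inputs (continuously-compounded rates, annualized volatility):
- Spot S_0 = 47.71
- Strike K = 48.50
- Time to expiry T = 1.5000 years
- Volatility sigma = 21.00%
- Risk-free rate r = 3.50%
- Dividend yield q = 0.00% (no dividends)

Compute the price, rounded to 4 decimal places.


d1 = (ln(S/K) + (r - q + 0.5*sigma^2) * T) / (sigma * sqrt(T)) = 0.26886930
d2 = d1 - sigma * sqrt(T) = 0.01167287
exp(-rT) = 0.94885432; exp(-qT) = 1.00000000
C = S_0 * exp(-qT) * N(d1) - K * exp(-rT) * N(d2)
N(d1) = 0.60598487; N(d2) = 0.50465670
C = 47.7100 * 1.00000000 * 0.60598487 - 48.5000 * 0.94885432 * 0.50465670 = 5.6875

Answer: Price = 5.6875


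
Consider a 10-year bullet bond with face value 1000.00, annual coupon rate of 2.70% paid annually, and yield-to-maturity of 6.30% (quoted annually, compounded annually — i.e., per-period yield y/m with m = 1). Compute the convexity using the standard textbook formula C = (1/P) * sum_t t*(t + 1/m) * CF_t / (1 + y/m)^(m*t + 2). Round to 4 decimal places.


Coupon per period c = face * coupon_rate / m = 27.000000
Periods per year m = 1; per-period yield y/m = 0.063000
Number of cashflows N = 10
Cashflows (t years, CF_t, discount factor 1/(1+y/m)^(m*t), PV):
  t = 1.0000: CF_t = 27.000000, DF = 0.940734, PV = 25.399812
  t = 2.0000: CF_t = 27.000000, DF = 0.884980, PV = 23.894461
  t = 3.0000: CF_t = 27.000000, DF = 0.832531, PV = 22.478326
  t = 4.0000: CF_t = 27.000000, DF = 0.783190, PV = 21.146121
  t = 5.0000: CF_t = 27.000000, DF = 0.736773, PV = 19.892870
  t = 6.0000: CF_t = 27.000000, DF = 0.693107, PV = 18.713895
  t = 7.0000: CF_t = 27.000000, DF = 0.652029, PV = 17.604793
  t = 8.0000: CF_t = 27.000000, DF = 0.613386, PV = 16.561423
  t = 9.0000: CF_t = 27.000000, DF = 0.577033, PV = 15.579890
  t = 10.0000: CF_t = 1027.000000, DF = 0.542834, PV = 557.490920
Price P = sum_t PV_t = 738.762509
Convexity numerator sum_t t*(t + 1/m) * CF_t / (1+y/m)^(m*t + 2):
  t = 1.0000: term = 44.956653
  t = 2.0000: term = 126.876724
  t = 3.0000: term = 238.714438
  t = 4.0000: term = 374.277890
  t = 5.0000: term = 528.143777
  t = 6.0000: term = 695.579763
  t = 7.0000: term = 872.473833
  t = 8.0000: term = 1055.270057
  t = 9.0000: term = 1240.910227
  t = 10.0000: term = 54270.516455
Convexity = (1/P) * sum = 59447.719817 / 738.762509 = 80.469324

Answer: Convexity = 80.4693
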